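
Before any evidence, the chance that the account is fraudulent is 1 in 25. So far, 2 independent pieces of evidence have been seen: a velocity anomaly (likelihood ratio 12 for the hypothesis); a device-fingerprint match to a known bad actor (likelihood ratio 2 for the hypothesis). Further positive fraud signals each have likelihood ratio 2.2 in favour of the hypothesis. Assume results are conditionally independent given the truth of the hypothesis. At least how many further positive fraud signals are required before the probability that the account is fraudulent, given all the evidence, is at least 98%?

Prior odds = 0.04/0.96 = 1/24.
Combined Bayes factor of the evidence already in hand = 12 × 2 = 24.
Odds after that evidence = (1/24) × 24 = 1.
Target odds = 0.98/0.02 = 49.
Need 2.2ⁿ ≥ 49 ÷ 1 = 49.
2.2⁴ = 23.4256 falls short of 49 but 2.2⁵ = 51.53632 reaches it, so n = 5.

5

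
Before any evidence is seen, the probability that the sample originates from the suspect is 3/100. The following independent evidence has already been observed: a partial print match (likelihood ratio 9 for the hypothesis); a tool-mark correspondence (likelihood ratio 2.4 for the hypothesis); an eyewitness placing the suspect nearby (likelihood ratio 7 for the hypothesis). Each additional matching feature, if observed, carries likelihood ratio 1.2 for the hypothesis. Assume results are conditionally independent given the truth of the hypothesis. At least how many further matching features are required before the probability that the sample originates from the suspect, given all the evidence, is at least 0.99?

17

Prior odds = 0.03/0.97 = 3/97.
Combined Bayes factor of the evidence already in hand = 9 × 2.4 × 7 = 151.2.
Odds after that evidence = (3/97) × 151.2 = 2268/485.
Target odds = 0.99/0.01 = 99.
Need 1.2ⁿ ≥ 99 ÷ (2268/485) = 5335/252.
1.2¹⁶ ≈18.4884 falls short of 5335/252 but 1.2¹⁷ ≈22.1861 reaches it, so n = 17.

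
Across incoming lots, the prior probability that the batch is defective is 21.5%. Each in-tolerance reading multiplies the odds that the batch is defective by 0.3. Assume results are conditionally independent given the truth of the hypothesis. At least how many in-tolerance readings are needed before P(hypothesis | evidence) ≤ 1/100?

3

Prior odds: 0.215 ÷ 0.785 = 43/157.
Likelihood ratio per in-tolerance reading = 0.3.
Target posterior odds = 0.01/0.99 = 1/99.
Require 0.3ⁿ ≤ 1/99 ÷ (43/157) = 157/4257.
0.3² = 0.09 is still above 157/4257 but 0.3³ = 0.027 is at or below it, so n = 3.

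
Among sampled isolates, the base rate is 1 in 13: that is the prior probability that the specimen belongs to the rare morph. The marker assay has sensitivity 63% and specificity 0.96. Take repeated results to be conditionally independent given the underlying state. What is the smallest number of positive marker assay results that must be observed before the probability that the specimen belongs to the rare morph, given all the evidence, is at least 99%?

3

Prior odds = (1/13)/(12/13) = 1/12.
False-positive rate = 1 − 0.96 = 0.04; likelihood ratio of a positive = 0.63/0.04 = 15.75.
Target odds: 0.99 ÷ 0.01 = 99.
Require 15.75ⁿ ≥ 99 ÷ (1/12) = 1188.
15.75² = 248.0625 falls short of 1188 but 15.75³ = 3906.984375 reaches it, so n = 3.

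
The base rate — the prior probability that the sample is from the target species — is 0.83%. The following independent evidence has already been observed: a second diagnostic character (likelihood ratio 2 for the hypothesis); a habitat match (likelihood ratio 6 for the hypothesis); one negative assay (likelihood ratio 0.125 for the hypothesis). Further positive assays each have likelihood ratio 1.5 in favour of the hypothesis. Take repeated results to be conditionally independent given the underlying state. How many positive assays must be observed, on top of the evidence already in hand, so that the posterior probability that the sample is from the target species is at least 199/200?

24

Prior odds = 0.0083/0.9917 = 83/9917.
Combined Bayes factor of the evidence already in hand = 2 × 6 × 0.125 = 1.5.
Odds after that evidence = (83/9917) × 1.5 = 249/19834.
Target odds = 0.995/0.005 = 199.
Need 1.5ⁿ ≥ 199 ÷ (249/19834) = 3946966/249.
1.5²³ ≈11222.7 falls short of 3946966/249 but 1.5²⁴ ≈16834.1 reaches it, so n = 24.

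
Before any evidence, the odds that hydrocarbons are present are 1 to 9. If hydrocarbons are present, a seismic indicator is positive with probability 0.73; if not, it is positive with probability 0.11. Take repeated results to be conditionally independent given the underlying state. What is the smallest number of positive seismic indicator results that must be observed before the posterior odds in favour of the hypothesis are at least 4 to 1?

2

Prior odds = 1/9.
Likelihood ratio of a positive = 0.73/0.11 = 73/11.
Target odds = 4.
Require (73/11)ⁿ ≥ 4 ÷ (1/9) = 36.
(73/11)¹ = 73/11 falls short of 36 but (73/11)² = 5329/121 reaches it, so n = 2.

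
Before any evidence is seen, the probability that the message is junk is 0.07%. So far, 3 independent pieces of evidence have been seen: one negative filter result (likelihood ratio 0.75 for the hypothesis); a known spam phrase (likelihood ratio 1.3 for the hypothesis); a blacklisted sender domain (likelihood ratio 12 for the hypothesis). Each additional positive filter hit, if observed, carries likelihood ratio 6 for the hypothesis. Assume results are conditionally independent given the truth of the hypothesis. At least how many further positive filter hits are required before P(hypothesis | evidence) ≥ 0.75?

4

Prior odds = 0.0007/0.9993 = 7/9993.
Combined Bayes factor of the evidence already in hand = 0.75 × 1.3 × 12 = 11.7.
Odds after that evidence = (7/9993) × 11.7 = 273/33310.
Target odds = 0.75/0.25 = 3.
Need 6ⁿ ≥ 3 ÷ (273/33310) = 33310/91.
6³ = 216 falls short of 33310/91 but 6⁴ = 1296 reaches it, so n = 4.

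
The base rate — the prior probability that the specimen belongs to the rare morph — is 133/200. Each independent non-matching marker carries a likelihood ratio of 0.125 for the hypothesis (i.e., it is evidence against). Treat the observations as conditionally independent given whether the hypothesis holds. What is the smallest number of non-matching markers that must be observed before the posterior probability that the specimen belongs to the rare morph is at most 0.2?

Prior odds = 0.665/0.335 = 133/67.
Likelihood ratio per non-matching marker = 0.125.
Target posterior odds = 0.2/0.8 = 0.25.
Require 0.125ⁿ ≤ 0.25 ÷ (133/67) = 67/532.
0.125¹ = 0.125, which is already at or below the required 67/532; so n = 1.

1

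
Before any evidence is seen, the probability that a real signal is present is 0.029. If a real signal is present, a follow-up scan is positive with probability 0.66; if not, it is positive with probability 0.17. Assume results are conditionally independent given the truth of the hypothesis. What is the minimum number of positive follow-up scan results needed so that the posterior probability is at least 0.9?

Prior odds: 0.029 ÷ 0.971 = 29/971.
Likelihood ratio of a positive = 0.66/0.17 = 66/17.
Target posterior odds = 0.9/0.1 = 9.
Need (29/971) × (66/17)ⁿ ≥ 9, i.e. (66/17)ⁿ ≥ 8739/29.
(66/17)⁴ = 18974736/83521 falls short of 8739/29 but (66/17)⁵ ≈882.013 reaches it, so n = 5.

5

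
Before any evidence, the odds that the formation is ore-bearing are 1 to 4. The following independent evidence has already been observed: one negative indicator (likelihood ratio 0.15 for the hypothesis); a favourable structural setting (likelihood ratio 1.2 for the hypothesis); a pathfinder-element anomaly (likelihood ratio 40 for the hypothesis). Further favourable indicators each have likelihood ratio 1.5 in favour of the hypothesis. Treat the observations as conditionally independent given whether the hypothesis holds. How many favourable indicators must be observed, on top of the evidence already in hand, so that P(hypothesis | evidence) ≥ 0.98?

9

Prior odds = 0.25.
Combined Bayes factor of the evidence already in hand = 0.15 × 1.2 × 40 = 7.2.
Odds after that evidence = 0.25 × 7.2 = 1.8.
Target odds = 0.98/0.02 = 49.
Need 1.5ⁿ ≥ 49 ÷ 1.8 = 245/9.
1.5⁸ = 25.62890625 falls short of 245/9 but 1.5⁹ = 19683/512 reaches it, so n = 9.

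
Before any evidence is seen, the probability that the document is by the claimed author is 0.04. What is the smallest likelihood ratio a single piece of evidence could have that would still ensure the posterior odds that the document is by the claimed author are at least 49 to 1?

Prior odds = 0.04/0.96 = 1/24.
Target odds = 49.
Required Bayes factor = 49 ÷ (1/24) = 1176.

1176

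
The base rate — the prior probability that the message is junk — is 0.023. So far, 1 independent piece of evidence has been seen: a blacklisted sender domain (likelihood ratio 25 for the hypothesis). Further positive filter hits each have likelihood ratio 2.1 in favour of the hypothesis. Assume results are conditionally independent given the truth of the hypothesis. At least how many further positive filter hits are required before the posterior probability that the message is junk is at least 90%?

4

Prior odds = 0.023/0.977 = 23/977.
Bayes factor of the evidence already in hand = 25.
Odds after that evidence = (23/977) × 25 = 575/977.
Target odds = 0.9/0.1 = 9.
Need 2.1ⁿ ≥ 9 ÷ (575/977) = 8793/575.
2.1³ = 9.261 falls short of 8793/575 but 2.1⁴ = 19.4481 reaches it, so n = 4.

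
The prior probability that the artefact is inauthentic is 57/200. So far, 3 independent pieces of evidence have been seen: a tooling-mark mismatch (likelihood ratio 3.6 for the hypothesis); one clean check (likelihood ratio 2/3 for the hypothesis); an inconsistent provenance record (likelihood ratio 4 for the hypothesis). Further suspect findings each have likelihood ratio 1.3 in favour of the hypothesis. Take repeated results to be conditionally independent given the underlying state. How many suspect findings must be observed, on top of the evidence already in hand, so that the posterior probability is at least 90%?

Prior odds = 0.285/0.715 = 57/143.
Combined Bayes factor of the evidence already in hand = 3.6 × (2/3) × 4 = 9.6.
Odds after that evidence = (57/143) × 9.6 = 2736/715.
Target odds = 0.9/0.1 = 9.
Need 1.3ⁿ ≥ 9 ÷ (2736/715) = 715/304.
1.3³ = 2.197 falls short of 715/304 but 1.3⁴ = 2.8561 reaches it, so n = 4.

4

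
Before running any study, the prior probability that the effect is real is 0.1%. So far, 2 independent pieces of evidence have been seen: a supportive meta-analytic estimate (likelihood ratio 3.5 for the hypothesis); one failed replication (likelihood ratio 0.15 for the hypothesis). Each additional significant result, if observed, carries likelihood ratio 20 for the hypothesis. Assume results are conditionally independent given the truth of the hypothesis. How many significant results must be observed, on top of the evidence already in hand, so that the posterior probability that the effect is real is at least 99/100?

5

Prior odds = 0.001/0.999 = 1/999.
Combined Bayes factor of the evidence already in hand = 3.5 × 0.15 = 0.525.
Odds after that evidence = (1/999) × 0.525 = 7/13320.
Target odds = 0.99/0.01 = 99.
Need 20ⁿ ≥ 99 ÷ (7/13320) = 1318680/7.
20⁴ = 160000 falls short of 1318680/7 but 20⁵ = 3200000 reaches it, so n = 5.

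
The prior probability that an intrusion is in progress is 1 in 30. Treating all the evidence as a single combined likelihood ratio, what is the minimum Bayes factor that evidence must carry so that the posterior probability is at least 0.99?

2871

Prior odds = (1/30)/(29/30) = 1/29.
Target odds = 0.99/0.01 = 99.
Required Bayes factor = 99 ÷ (1/29) = 2871.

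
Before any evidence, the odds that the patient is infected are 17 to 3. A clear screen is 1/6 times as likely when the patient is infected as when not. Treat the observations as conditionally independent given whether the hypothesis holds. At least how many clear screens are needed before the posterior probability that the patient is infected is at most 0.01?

Prior odds = 17/3.
Likelihood ratio per clear screen = 1/6.
Target odds: 0.01 ÷ 0.99 = 1/99.
Need (17/3) × (1/6)ⁿ ≤ 1/99, i.e. (1/6)ⁿ ≤ 1/561.
(1/6)³ = 1/216 is still above 1/561 but (1/6)⁴ = 1/1296 is at or below it, so n = 4.

4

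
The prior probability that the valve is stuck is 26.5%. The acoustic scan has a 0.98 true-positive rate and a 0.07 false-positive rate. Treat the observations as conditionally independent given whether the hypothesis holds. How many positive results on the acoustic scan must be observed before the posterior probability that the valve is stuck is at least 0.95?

2

Prior odds = 0.265/0.735 = 53/147.
Likelihood ratio of a positive result = 0.98/0.07 = 14.
Target posterior odds = 0.95/0.05 = 19.
Require 14ⁿ ≥ 19 ÷ (53/147) = 2793/53.
14¹ = 14 falls short of 2793/53 but 14² = 196 reaches it, so n = 2.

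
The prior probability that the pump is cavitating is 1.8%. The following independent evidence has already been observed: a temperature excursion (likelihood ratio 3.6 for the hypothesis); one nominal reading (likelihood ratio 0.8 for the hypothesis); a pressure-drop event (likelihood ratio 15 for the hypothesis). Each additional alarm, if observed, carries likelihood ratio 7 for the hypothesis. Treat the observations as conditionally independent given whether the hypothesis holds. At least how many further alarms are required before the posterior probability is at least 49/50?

3

Prior odds = 0.018/0.982 = 9/491.
Combined Bayes factor of the evidence already in hand = 3.6 × 0.8 × 15 = 43.2.
Odds after that evidence = (9/491) × 43.2 = 1944/2455.
Target odds = 0.98/0.02 = 49.
Need 7ⁿ ≥ 49 ÷ (1944/2455) = 120295/1944.
7² = 49 falls short of 120295/1944 but 7³ = 343 reaches it, so n = 3.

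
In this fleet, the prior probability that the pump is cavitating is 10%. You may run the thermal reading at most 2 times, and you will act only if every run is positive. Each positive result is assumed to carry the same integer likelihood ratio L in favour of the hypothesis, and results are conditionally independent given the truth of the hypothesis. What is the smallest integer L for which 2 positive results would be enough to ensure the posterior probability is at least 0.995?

Prior odds = 0.1/0.9 = 1/9.
Target odds = 0.995/0.005 = 199.
Need L² ≥ 199 ÷ (1/9) = 1791.
42² = 1764 < 1791 ≤ 1849 = 43², so L = 43.

43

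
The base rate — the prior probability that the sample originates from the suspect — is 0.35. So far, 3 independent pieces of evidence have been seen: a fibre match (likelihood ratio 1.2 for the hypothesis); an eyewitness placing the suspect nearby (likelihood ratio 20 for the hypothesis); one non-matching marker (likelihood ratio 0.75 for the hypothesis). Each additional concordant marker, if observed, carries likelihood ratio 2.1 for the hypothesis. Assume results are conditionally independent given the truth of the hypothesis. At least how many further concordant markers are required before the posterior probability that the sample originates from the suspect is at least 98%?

3

Prior odds = 0.35/0.65 = 7/13.
Combined Bayes factor of the evidence already in hand = 1.2 × 20 × 0.75 = 18.
Odds after that evidence = (7/13) × 18 = 126/13.
Target odds = 0.98/0.02 = 49.
Need 2.1ⁿ ≥ 49 ÷ (126/13) = 91/18.
2.1² = 4.41 falls short of 91/18 but 2.1³ = 9.261 reaches it, so n = 3.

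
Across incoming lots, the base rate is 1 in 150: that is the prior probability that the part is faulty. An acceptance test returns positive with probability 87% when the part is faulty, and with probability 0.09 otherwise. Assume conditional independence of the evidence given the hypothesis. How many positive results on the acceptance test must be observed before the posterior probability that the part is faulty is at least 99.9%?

Prior odds = (1/150)/(149/150) = 1/149.
Likelihood ratio of a positive result = 0.87/0.09 = 29/3.
Target odds: 0.999 ÷ 0.001 = 999.
Need (1/149) × (29/3)ⁿ ≥ 999, i.e. (29/3)ⁿ ≥ 148851.
(29/3)⁵ = 20511149/243 falls short of 148851 but (29/3)⁶ = 594823321/729 reaches it, so n = 6.

6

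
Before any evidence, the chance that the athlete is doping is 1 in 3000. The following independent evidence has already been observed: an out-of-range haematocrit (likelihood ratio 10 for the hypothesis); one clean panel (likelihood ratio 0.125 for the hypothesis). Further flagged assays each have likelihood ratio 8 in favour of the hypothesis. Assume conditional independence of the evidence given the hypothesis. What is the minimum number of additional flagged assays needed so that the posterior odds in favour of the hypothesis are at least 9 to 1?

Prior odds = (1/3000)/(2999/3000) = 1/2999.
Combined Bayes factor of the evidence already in hand = 10 × 0.125 = 1.25.
Odds after that evidence = (1/2999) × 1.25 = 5/11996.
Target odds = 9.
Need 8ⁿ ≥ 9 ÷ (5/11996) = 21592.8.
8⁴ = 4096 falls short of 21592.8 but 8⁵ = 32768 reaches it, so n = 5.

5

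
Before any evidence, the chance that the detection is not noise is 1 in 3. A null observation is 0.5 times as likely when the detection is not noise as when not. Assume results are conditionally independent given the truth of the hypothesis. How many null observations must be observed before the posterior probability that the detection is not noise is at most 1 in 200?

Prior odds: (1/3) ÷ (2/3) = 0.5.
Likelihood ratio per null observation = 0.5.
Target posterior odds = 0.005/0.995 = 1/199.
Require 0.5ⁿ ≤ 1/199 ÷ 0.5 = 2/199.
0.5⁶ = 0.015625 is still above 2/199 but 0.5⁷ = 0.0078125 is at or below it, so n = 7.

7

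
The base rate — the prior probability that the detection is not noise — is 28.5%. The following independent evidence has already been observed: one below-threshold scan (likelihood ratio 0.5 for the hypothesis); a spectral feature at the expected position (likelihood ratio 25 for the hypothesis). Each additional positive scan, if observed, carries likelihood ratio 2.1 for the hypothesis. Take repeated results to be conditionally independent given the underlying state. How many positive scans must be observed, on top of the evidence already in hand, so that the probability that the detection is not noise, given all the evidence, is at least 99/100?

Prior odds = 0.285/0.715 = 57/143.
Combined Bayes factor of the evidence already in hand = 0.5 × 25 = 12.5.
Odds after that evidence = (57/143) × 12.5 = 1425/286.
Target odds = 0.99/0.01 = 99.
Need 2.1ⁿ ≥ 99 ÷ (1425/286) = 9438/475.
2.1⁴ = 19.4481 falls short of 9438/475 but 2.1⁵ = 4084101/100000 reaches it, so n = 5.

5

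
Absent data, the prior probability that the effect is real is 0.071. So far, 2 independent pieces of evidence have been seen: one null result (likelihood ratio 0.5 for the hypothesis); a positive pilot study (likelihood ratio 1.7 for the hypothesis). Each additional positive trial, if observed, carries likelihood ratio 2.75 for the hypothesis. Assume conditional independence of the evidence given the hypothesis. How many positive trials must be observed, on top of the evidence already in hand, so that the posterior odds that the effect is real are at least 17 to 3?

5

Prior odds = 0.071/0.929 = 71/929.
Combined Bayes factor of the evidence already in hand = 0.5 × 1.7 = 0.85.
Odds after that evidence = (71/929) × 0.85 = 1207/18580.
Target odds = 17/3.
Need 2.75ⁿ ≥ 17/3 ÷ (1207/18580) = 18580/213.
2.75⁴ = 57.19140625 falls short of 18580/213 but 2.75⁵ = 161051/1024 reaches it, so n = 5.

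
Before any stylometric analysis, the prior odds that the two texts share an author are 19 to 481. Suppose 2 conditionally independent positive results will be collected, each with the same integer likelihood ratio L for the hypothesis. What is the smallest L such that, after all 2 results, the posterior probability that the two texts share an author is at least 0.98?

Prior odds = 19/481.
Target odds = 0.98/0.02 = 49.
Need L² ≥ 49 ÷ (19/481) = 23569/19.
35² = 1225 < 23569/19 ≤ 1296 = 36², so L = 36.

36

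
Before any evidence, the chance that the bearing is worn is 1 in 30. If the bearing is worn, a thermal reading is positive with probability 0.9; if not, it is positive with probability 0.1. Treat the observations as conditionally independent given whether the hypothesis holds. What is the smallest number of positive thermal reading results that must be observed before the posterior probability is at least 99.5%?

4

Prior odds = (1/30)/(29/30) = 1/29.
Likelihood ratio of a positive = 0.9/0.1 = 9.
Target posterior odds = 0.995/0.005 = 199.
Need (1/29) × 9ⁿ ≥ 199, i.e. 9ⁿ ≥ 5771.
9³ = 729 falls short of 5771 but 9⁴ = 6561 reaches it, so n = 4.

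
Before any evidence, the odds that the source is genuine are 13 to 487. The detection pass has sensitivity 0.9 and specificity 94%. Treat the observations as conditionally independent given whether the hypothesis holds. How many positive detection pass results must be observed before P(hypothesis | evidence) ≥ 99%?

Prior odds = 13/487.
False-positive rate = 1 − 0.94 = 0.06; likelihood ratio of a positive = 0.9/0.06 = 15.
Target odds: 0.99 ÷ 0.01 = 99.
Need (13/487) × 15ⁿ ≥ 99, i.e. 15ⁿ ≥ 48213/13.
15³ = 3375 falls short of 48213/13 but 15⁴ = 50625 reaches it, so n = 4.

4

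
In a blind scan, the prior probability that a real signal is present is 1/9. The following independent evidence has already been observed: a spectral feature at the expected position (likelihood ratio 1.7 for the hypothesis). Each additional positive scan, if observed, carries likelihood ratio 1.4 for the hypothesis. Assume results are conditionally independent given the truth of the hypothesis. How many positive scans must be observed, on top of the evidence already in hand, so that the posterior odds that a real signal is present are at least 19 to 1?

Prior odds = (1/9)/(8/9) = 0.125.
Bayes factor of the evidence already in hand = 1.7.
Odds after that evidence = 0.125 × 1.7 = 0.2125.
Target odds = 19.
Need 1.4ⁿ ≥ 19 ÷ 0.2125 = 1520/17.
1.4¹³ ≈79.3715 falls short of 1520/17 but 1.4¹⁴ ≈111.12 reaches it, so n = 14.

14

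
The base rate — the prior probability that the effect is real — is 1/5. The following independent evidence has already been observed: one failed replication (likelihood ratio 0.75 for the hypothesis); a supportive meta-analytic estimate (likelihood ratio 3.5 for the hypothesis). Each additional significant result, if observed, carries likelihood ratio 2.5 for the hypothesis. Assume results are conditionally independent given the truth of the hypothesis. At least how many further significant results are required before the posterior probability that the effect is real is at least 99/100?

6

Prior odds = 0.2/0.8 = 0.25.
Combined Bayes factor of the evidence already in hand = 0.75 × 3.5 = 2.625.
Odds after that evidence = 0.25 × 2.625 = 0.65625.
Target odds = 0.99/0.01 = 99.
Need 2.5ⁿ ≥ 99 ÷ 0.65625 = 1056/7.
2.5⁵ = 97.65625 falls short of 1056/7 but 2.5⁶ = 244.140625 reaches it, so n = 6.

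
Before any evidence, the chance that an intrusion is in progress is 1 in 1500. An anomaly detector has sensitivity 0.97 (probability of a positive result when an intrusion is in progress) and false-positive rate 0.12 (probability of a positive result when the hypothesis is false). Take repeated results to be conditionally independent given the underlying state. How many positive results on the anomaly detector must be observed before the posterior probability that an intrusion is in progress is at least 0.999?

7

Prior odds = (1/1500)/(1499/1500) = 1/1499.
Likelihood ratio of a positive result = 0.97/0.12 = 97/12.
Target posterior odds = 0.999/0.001 = 999.
Need (1/1499) × (97/12)ⁿ ≥ 999, i.e. (97/12)ⁿ ≥ 1497501.
(97/12)⁶ ≈278961 falls short of 1497501 but (97/12)⁷ ≈2.25493e+06 reaches it, so n = 7.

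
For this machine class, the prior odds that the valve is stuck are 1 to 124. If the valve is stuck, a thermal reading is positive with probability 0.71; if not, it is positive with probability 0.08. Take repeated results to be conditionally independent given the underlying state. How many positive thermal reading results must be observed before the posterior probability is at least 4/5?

3

Prior odds = 1/124.
Likelihood ratio of a positive = 0.71/0.08 = 8.875.
Target odds: 0.8 ÷ 0.2 = 4.
Need (1/124) × 8.875ⁿ ≥ 4, i.e. 8.875ⁿ ≥ 496.
8.875² = 78.765625 falls short of 496 but 8.875³ = 357911/512 reaches it, so n = 3.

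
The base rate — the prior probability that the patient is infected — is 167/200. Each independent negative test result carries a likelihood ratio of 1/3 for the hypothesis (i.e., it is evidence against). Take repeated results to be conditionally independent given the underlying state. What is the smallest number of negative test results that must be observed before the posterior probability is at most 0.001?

8

Prior odds: 0.835 ÷ 0.165 = 167/33.
Likelihood ratio per negative test result = 1/3.
Target odds: 0.001 ÷ 0.999 = 1/999.
Require (1/3)ⁿ ≤ 1/999 ÷ (167/33) = 11/55611.
(1/3)⁷ = 1/2187 is still above 11/55611 but (1/3)⁸ = 1/6561 is at or below it, so n = 8.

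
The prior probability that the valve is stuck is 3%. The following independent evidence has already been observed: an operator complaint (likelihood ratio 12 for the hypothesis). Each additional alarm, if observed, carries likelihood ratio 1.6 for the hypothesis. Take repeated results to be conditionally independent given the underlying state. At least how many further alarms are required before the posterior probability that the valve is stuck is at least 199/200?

14

Prior odds = 0.03/0.97 = 3/97.
Bayes factor of the evidence already in hand = 12.
Odds after that evidence = (3/97) × 12 = 36/97.
Target odds = 0.995/0.005 = 199.
Need 1.6ⁿ ≥ 199 ÷ (36/97) = 19303/36.
1.6¹³ ≈450.36 falls short of 19303/36 but 1.6¹⁴ ≈720.576 reaches it, so n = 14.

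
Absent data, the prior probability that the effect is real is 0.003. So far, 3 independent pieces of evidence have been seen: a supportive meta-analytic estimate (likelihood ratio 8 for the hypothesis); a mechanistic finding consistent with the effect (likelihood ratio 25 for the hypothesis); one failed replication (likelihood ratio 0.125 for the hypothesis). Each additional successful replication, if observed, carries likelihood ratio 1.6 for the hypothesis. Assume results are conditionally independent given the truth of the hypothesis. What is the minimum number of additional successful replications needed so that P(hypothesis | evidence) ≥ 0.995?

Prior odds = 0.003/0.997 = 3/997.
Combined Bayes factor of the evidence already in hand = 8 × 25 × 0.125 = 25.
Odds after that evidence = (3/997) × 25 = 75/997.
Target odds = 0.995/0.005 = 199.
Need 1.6ⁿ ≥ 199 ÷ (75/997) = 198403/75.
1.6¹⁶ ≈1844.67 falls short of 198403/75 but 1.6¹⁷ ≈2951.48 reaches it, so n = 17.

17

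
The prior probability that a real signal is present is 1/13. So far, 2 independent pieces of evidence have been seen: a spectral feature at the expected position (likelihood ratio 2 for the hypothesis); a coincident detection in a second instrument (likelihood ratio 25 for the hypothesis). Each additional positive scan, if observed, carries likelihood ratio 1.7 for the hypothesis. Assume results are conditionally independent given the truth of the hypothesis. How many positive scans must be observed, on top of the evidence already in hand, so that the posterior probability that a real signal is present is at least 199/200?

Prior odds = (1/13)/(12/13) = 1/12.
Combined Bayes factor of the evidence already in hand = 2 × 25 = 50.
Odds after that evidence = (1/12) × 50 = 25/6.
Target odds = 0.995/0.005 = 199.
Need 1.7ⁿ ≥ 199 ÷ (25/6) = 47.76.
1.7⁷ = 410338673/10000000 falls short of 47.76 but 1.7⁸ ≈69.7576 reaches it, so n = 8.

8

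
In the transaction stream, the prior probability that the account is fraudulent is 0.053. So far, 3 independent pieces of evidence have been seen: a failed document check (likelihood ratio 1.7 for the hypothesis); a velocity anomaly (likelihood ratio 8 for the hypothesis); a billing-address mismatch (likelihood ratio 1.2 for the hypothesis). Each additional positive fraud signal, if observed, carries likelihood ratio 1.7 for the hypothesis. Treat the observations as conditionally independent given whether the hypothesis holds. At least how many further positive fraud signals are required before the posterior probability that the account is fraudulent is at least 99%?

Prior odds = 0.053/0.947 = 53/947.
Combined Bayes factor of the evidence already in hand = 1.7 × 8 × 1.2 = 16.32.
Odds after that evidence = (53/947) × 16.32 = 21624/23675.
Target odds = 0.99/0.01 = 99.
Need 1.7ⁿ ≥ 99 ÷ (21624/23675) = 781275/7208.
1.7⁸ ≈69.7576 falls short of 781275/7208 but 1.7⁹ ≈118.588 reaches it, so n = 9.

9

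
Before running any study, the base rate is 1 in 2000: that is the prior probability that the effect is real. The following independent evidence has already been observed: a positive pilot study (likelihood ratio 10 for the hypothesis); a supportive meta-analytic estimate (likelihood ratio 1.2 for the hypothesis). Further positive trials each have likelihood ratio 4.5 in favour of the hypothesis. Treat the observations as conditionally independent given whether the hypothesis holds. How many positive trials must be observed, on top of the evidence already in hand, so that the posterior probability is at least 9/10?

Prior odds = 0.0005/0.9995 = 1/1999.
Combined Bayes factor of the evidence already in hand = 10 × 1.2 = 12.
Odds after that evidence = (1/1999) × 12 = 12/1999.
Target odds = 0.9/0.1 = 9.
Need 4.5ⁿ ≥ 9 ÷ (12/1999) = 1499.25.
4.5⁴ = 410.0625 falls short of 1499.25 but 4.5⁵ = 1845.28125 reaches it, so n = 5.

5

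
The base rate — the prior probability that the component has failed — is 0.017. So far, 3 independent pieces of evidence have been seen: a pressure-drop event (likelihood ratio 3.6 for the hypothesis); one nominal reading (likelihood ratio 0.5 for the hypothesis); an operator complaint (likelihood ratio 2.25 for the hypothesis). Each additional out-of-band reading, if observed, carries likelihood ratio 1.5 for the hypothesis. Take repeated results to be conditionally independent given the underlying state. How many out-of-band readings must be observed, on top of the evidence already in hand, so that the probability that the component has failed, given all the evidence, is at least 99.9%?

24

Prior odds = 0.017/0.983 = 17/983.
Combined Bayes factor of the evidence already in hand = 3.6 × 0.5 × 2.25 = 4.05.
Odds after that evidence = (17/983) × 4.05 = 1377/19660.
Target odds = 0.999/0.001 = 999.
Need 1.5ⁿ ≥ 999 ÷ (1377/19660) = 727420/51.
1.5²³ ≈11222.7 falls short of 727420/51 but 1.5²⁴ ≈16834.1 reaches it, so n = 24.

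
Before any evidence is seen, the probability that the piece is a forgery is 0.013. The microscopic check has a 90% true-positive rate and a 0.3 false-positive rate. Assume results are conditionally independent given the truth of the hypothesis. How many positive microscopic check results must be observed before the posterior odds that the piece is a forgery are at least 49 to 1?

8

Prior odds = 0.013/0.987 = 13/987.
Likelihood ratio of a positive result = 0.9/0.3 = 3.
Target odds = 49.
Require 3ⁿ ≥ 49 ÷ (13/987) = 48363/13.
3⁷ = 2187 falls short of 48363/13 but 3⁸ = 6561 reaches it, so n = 8.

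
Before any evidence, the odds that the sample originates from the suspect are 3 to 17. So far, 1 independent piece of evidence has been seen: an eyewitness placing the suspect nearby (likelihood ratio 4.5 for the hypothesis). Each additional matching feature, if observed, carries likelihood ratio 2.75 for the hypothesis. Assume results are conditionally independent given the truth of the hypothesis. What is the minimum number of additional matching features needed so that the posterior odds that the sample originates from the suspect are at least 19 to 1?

4

Prior odds = 3/17.
Bayes factor of the evidence already in hand = 4.5.
Odds after that evidence = (3/17) × 4.5 = 27/34.
Target odds = 19.
Need 2.75ⁿ ≥ 19 ÷ (27/34) = 646/27.
2.75³ = 20.796875 falls short of 646/27 but 2.75⁴ = 57.19140625 reaches it, so n = 4.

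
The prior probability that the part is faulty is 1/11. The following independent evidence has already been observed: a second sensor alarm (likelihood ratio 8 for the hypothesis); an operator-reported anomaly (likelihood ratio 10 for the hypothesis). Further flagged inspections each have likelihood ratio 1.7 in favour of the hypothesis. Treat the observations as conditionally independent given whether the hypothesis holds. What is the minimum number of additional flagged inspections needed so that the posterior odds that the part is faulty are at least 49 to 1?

4

Prior odds = (1/11)/(10/11) = 0.1.
Combined Bayes factor of the evidence already in hand = 8 × 10 = 80.
Odds after that evidence = 0.1 × 80 = 8.
Target odds = 49.
Need 1.7ⁿ ≥ 49 ÷ 8 = 6.125.
1.7³ = 4.913 falls short of 6.125 but 1.7⁴ = 8.3521 reaches it, so n = 4.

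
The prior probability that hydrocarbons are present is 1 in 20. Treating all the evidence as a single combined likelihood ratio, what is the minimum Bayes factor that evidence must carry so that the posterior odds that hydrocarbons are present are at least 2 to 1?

38

Prior odds = 0.05/0.95 = 1/19.
Target odds = 2.
Required Bayes factor = 2 ÷ (1/19) = 38.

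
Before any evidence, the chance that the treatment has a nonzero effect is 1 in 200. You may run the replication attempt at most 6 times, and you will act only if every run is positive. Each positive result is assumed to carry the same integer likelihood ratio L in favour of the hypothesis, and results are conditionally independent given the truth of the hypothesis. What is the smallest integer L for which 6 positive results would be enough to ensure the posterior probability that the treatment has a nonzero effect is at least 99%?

Prior odds = 0.005/0.995 = 1/199.
Target odds = 0.99/0.01 = 99.
Need L⁶ ≥ 99 ÷ (1/199) = 19701.
5⁶ = 15625 < 19701 ≤ 46656 = 6⁶, so L = 6.

6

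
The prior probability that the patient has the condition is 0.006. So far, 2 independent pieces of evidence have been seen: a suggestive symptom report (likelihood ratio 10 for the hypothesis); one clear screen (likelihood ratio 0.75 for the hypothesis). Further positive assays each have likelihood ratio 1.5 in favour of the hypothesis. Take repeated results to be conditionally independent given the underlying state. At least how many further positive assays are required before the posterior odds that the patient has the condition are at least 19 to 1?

15

Prior odds = 0.006/0.994 = 3/497.
Combined Bayes factor of the evidence already in hand = 10 × 0.75 = 7.5.
Odds after that evidence = (3/497) × 7.5 = 45/994.
Target odds = 19.
Need 1.5ⁿ ≥ 19 ÷ (45/994) = 18886/45.
1.5¹⁴ = 4782969/16384 falls short of 18886/45 but 1.5¹⁵ = 14348907/32768 reaches it, so n = 15.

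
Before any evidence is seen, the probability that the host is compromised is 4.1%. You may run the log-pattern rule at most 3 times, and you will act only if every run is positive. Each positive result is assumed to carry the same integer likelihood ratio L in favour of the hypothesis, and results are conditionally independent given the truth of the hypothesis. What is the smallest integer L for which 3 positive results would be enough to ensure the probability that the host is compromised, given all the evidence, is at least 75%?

Prior odds = 0.041/0.959 = 41/959.
Target odds = 0.75/0.25 = 3.
Need L³ ≥ 3 ÷ (41/959) = 2877/41.
4³ = 64 < 2877/41 ≤ 125 = 5³, so L = 5.

5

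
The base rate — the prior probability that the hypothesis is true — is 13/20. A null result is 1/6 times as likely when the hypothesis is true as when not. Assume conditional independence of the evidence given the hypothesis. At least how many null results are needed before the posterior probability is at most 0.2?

Prior odds = 0.65/0.35 = 13/7.
Likelihood ratio per null result = 1/6.
Target odds: 0.2 ÷ 0.8 = 0.25.
Require (1/6)ⁿ ≤ 0.25 ÷ (13/7) = 7/52.
(1/6)¹ = 1/6 is still above 7/52 but (1/6)² = 1/36 is at or below it, so n = 2.

2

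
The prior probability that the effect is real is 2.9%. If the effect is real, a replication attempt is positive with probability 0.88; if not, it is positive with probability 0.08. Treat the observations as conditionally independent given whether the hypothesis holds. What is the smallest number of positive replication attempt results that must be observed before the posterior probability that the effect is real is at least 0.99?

Prior odds: 0.029 ÷ 0.971 = 29/971.
Likelihood ratio of a positive = 0.88/0.08 = 11.
Target odds: 0.99 ÷ 0.01 = 99.
Need (29/971) × 11ⁿ ≥ 99, i.e. 11ⁿ ≥ 96129/29.
11³ = 1331 falls short of 96129/29 but 11⁴ = 14641 reaches it, so n = 4.

4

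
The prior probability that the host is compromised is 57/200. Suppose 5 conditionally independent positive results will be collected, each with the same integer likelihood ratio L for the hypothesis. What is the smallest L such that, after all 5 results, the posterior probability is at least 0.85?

2

Prior odds = 0.285/0.715 = 57/143.
Target odds = 0.85/0.15 = 17/3.
Need L⁵ ≥ 17/3 ÷ (57/143) = 2431/171.
1⁵ = 1 < 2431/171 ≤ 32 = 2⁵, so L = 2.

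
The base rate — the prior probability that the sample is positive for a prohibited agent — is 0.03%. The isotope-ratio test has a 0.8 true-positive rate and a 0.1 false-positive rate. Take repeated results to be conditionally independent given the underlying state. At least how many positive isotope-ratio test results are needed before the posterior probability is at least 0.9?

5

Prior odds: 0.0003 ÷ 0.9997 = 3/9997.
Likelihood ratio of a positive result = 0.8/0.1 = 8.
Target odds: 0.9 ÷ 0.1 = 9.
Need (3/9997) × 8ⁿ ≥ 9, i.e. 8ⁿ ≥ 29991.
8⁴ = 4096 falls short of 29991 but 8⁵ = 32768 reaches it, so n = 5.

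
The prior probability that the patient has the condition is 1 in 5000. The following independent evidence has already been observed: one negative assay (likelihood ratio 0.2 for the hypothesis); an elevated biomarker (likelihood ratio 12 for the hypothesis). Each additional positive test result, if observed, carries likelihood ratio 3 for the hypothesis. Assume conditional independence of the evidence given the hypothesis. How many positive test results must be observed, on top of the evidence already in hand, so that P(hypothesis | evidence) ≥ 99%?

12

Prior odds = 0.0002/0.9998 = 1/4999.
Combined Bayes factor of the evidence already in hand = 0.2 × 12 = 2.4.
Odds after that evidence = (1/4999) × 2.4 = 12/24995.
Target odds = 0.99/0.01 = 99.
Need 3ⁿ ≥ 99 ÷ (12/24995) = 206208.75.
3¹¹ = 177147 falls short of 206208.75 but 3¹² = 531441 reaches it, so n = 12.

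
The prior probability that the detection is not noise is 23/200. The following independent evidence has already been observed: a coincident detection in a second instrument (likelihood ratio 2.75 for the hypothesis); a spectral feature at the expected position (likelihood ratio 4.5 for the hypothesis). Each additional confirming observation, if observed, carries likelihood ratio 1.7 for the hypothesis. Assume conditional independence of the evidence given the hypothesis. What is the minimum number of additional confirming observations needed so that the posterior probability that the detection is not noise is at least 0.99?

Prior odds = 0.115/0.885 = 23/177.
Combined Bayes factor of the evidence already in hand = 2.75 × 4.5 = 12.375.
Odds after that evidence = (23/177) × 12.375 = 759/472.
Target odds = 0.99/0.01 = 99.
Need 1.7ⁿ ≥ 99 ÷ (759/472) = 1416/23.
1.7⁷ = 410338673/10000000 falls short of 1416/23 but 1.7⁸ ≈69.7576 reaches it, so n = 8.

8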